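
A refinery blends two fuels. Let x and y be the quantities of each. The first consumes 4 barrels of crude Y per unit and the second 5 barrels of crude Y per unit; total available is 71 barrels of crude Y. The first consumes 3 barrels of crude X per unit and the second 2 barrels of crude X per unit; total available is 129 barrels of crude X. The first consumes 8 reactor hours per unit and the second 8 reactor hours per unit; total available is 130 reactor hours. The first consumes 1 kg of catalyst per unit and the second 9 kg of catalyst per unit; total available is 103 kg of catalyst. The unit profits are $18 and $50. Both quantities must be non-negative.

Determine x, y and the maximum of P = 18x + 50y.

Extreme points and P = 18x + 50y:
  (0, 0) → P = 0
  (0, 103/9) → P = 5150/9
  (65/4, 0) → P = 585/2
  (41/4, 6) → P = 969/2
  (4, 11) → P = 622

x = 4, y = 11, maximum P = 622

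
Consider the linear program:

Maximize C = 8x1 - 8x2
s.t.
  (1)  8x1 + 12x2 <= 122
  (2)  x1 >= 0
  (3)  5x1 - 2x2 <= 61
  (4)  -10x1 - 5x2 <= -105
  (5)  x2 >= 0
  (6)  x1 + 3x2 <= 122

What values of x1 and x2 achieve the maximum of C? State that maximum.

x1 = 61/5, x2 = 0, maximum C = 488/5

Feasible corners and C = 8x1 - 8x2:
  (244/19, 61/38) → C = 1708/19
  (65/8, 19/4) → C = 27
  (61/5, 0) → C = 488/5
  (21/2, 0) → C = 84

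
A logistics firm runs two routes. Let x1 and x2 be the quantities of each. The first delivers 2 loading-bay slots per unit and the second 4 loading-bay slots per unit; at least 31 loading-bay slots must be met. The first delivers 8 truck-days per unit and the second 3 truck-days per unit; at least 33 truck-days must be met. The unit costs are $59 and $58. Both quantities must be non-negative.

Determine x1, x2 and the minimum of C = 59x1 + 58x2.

Vertices and C = 59x1 + 58x2:
  (0, 11) → C = 638
  (31/2, 0) → C = 1829/2
  (3/2, 7) → C = 989/2
The feasible region is unbounded (it extends along (0, 1), (1, 0)), but C strictly increases along every unbounded feasible direction, so there is no improving ray and the minimum is attained at a vertex.

x1 = 3/2, x2 = 7, minimum C = 989/2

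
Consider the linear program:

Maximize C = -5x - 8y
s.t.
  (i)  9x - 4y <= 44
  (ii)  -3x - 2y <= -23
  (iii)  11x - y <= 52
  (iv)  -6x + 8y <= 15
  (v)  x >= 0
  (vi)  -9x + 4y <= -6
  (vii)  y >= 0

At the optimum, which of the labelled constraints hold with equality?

Extreme points and C = -5x - 8y:
  (127/25, 97/25) → C = -1411/25
  (77/18, 61/12) → C = -1117/18
  (431/82, 477/82) → C = -5971/82

The maximum is at (127/25, 97/25). Substituting into each constraint, equality holds for (ii) and (iii); the remaining constraints have slack.

(ii) and (iii)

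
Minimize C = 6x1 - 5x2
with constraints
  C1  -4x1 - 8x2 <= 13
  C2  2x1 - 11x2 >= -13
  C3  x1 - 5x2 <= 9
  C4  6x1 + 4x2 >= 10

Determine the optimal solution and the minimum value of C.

x1 = 29/37, x2 = 49/37, minimum C = -71/37

Vertices and C = 6x1 - 5x2:
  (164, 31) → C = 829
  (29/37, 49/37) → C = -71/37
  (43/17, -22/17) → C = 368/17

The binding constraints are 2x1 - 11x2 = -13 and 6x1 + 4x2 = 10.
Solving simultaneously gives x1 = 29/37, x2 = 49/37.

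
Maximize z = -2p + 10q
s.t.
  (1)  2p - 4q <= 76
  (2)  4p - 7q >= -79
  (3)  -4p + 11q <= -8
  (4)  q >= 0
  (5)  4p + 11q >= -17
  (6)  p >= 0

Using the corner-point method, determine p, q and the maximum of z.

p = 134, q = 48, maximum z = 212

Feasible corners and z = -2p + 10q:
  (134, 48) → z = 212
  (38, 0) → z = -76
  (2, 0) → z = -4

The binding constraints are 2p - 4q = 76 and -4p + 11q = -8.
Solving simultaneously gives p = 134, q = 48.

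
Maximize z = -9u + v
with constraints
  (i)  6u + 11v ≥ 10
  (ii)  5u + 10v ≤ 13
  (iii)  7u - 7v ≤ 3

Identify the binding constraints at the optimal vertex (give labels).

Feasible corners and z = -9u + v:
  (-43/5, 28/5) → z = 83
  (103/119, 52/119) → z = -125/17
  (121/105, 76/105) → z = -1013/105

The maximum is at (-43/5, 28/5). Substituting into each constraint, equality holds for (i) and (ii); the remaining constraints have slack.

(i) and (ii)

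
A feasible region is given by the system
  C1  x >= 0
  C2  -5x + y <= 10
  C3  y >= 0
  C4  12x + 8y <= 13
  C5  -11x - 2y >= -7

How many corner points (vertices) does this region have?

4

Pairwise boundary intersections that survive every other constraint:
  (0, 0)
  (0, 13/8)
  (7/11, 0)
  (15/32, 59/64)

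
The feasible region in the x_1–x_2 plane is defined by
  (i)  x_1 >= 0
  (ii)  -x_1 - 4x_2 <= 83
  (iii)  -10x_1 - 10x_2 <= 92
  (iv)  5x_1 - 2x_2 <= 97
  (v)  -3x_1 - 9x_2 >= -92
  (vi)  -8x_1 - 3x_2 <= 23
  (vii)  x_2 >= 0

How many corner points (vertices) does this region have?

The feasible vertices (each the meet of two boundaries and inside every other half-plane) are:
  (0, 92/9)
  (0, 0)
  (1057/51, 169/51)
  (97/5, 0)

4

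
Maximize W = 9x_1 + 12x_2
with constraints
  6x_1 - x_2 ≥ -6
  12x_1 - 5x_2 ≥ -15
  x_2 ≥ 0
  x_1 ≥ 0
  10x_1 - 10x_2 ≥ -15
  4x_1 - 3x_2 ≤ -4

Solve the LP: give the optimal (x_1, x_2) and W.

x_1 = 1/2, x_2 = 2, maximum W = 57/2

Vertices and W = 9x_1 + 12x_2:
  (0, 3/2) → W = 18
  (0, 4/3) → W = 16
  (1/2, 2) → W = 57/2

The optimum lies where 10x_1 - 10x_2 = -15 and 4x_1 - 3x_2 = -4.
Solving simultaneously gives x_1 = 1/2, x_2 = 2.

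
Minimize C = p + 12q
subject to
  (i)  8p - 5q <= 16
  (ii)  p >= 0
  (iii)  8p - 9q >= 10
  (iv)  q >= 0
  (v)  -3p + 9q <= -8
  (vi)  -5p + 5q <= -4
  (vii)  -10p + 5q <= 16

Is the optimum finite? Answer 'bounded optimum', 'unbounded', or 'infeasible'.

The boundaries 8p - 5q = 16 and p = 0 meet at (0, -16/5), but that point violates q ≥ 0. Every candidate vertex is excluded by some other constraint, so the feasible region is empty.

infeasible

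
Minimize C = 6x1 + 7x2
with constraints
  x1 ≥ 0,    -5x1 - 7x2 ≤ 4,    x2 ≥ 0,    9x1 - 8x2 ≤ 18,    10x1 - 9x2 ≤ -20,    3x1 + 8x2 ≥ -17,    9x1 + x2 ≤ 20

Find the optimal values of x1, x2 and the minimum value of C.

The optimum lies where x1 = 0 and 10x1 - 9x2 = -20.
Solving simultaneously gives x1 = 0, x2 = 20/9.

x1 = 0, x2 = 20/9, minimum C = 140/9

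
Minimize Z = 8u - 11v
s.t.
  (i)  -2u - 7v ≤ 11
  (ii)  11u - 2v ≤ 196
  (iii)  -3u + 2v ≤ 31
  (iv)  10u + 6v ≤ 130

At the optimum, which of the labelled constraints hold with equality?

(iii) and (iv)

Extreme points and Z = 8u - 11v:
  (50/3, -19/3) → Z = 203
  (-239/25, 29/25) → Z = -2231/25
  (718/43, -265/43) → Z = 8659/43
  (37/19, 350/19) → Z = -3554/19

The minimum is at (37/19, 350/19). Substituting into each constraint, equality holds for (iii) and (iv); the remaining constraints have slack.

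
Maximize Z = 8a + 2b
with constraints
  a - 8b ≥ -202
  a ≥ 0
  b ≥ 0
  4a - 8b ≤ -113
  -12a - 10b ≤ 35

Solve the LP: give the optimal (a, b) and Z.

a = 89/3, b = 695/24, maximum Z = 1181/4

Corner points and Z = 8a + 2b:
  (0, 101/4) → Z = 101/2
  (89/3, 695/24) → Z = 1181/4
  (0, 113/8) → Z = 113/4

The binding constraints are a - 8b = -202 and 4a - 8b = -113.
Solving simultaneously gives a = 89/3, b = 695/24.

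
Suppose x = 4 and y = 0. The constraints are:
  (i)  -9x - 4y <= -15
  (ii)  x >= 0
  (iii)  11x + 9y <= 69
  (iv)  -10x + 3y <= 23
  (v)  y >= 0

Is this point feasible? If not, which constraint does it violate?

feasible

(i): -36 ≤ -15 ✓
(ii): 4 ≥ 0 ✓
(iii): 44 ≤ 69 ✓
(iv): -40 ≤ 23 ✓
(v): 0 ≥ 0 ✓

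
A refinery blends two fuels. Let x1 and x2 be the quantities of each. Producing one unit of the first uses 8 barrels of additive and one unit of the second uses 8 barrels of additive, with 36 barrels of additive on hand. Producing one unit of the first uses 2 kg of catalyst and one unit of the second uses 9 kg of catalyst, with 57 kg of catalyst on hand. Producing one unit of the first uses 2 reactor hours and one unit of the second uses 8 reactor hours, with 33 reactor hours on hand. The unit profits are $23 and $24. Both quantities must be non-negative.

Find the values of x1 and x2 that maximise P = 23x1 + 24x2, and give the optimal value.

Vertices and P = 23x1 + 24x2:
  (0, 0) → P = 0
  (0, 33/8) → P = 99
  (9/2, 0) → P = 207/2
  (1/2, 4) → P = 215/2

The optimum lies where 8x1 + 8x2 = 36 and 2x1 + 8x2 = 33.
Solving simultaneously gives x1 = 1/2, x2 = 4.

x1 = 1/2, x2 = 4, maximum P = 215/2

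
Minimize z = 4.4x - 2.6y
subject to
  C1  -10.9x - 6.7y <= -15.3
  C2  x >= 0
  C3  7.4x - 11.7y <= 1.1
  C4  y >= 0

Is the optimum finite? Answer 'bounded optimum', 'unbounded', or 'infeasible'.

unbounded

From the feasible point (0, 153/67), moving in the direction (0, 1) keeps every constraint satisfied while z decreases without bound.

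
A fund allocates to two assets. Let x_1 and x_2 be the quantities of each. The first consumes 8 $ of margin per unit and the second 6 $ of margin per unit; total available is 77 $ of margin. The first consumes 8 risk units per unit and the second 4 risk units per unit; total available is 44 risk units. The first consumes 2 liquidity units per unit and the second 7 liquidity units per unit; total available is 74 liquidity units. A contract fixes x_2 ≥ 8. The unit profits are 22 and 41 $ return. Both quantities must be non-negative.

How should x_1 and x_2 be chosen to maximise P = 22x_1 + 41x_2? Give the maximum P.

x_1 = 1/4, x_2 = 21/2, maximum P = 436

Feasible corners and P = 22x_1 + 41x_2:
  (0, 74/7) → P = 3034/7
  (0, 8) → P = 328
  (1/4, 21/2) → P = 436
  (3/2, 8) → P = 361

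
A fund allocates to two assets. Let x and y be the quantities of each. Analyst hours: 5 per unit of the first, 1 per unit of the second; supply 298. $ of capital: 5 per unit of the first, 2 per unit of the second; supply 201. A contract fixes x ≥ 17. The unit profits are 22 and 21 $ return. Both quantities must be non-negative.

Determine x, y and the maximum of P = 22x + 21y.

Feasible corners and P = 22x + 21y:
  (201/5, 0) → P = 4422/5
  (17, 0) → P = 374
  (17, 58) → P = 1592

x = 17, y = 58, maximum P = 1592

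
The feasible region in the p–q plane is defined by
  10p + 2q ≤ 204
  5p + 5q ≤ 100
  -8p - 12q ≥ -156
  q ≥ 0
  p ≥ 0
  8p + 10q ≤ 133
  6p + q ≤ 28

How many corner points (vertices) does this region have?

Of the 21 pairwise boundary intersections, those satisfying every inequality are:
  (0, 13)
  (9/4, 23/2)
  (0, 0)
  (14/3, 0)
  (147/52, 287/26)

5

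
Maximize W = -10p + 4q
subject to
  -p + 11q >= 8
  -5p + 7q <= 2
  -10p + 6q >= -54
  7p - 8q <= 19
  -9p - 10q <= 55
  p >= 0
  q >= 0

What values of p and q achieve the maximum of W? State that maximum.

Corner points and W = -10p + 4q:
  (17/24, 19/24) → W = -47/12
  (91/23, 25/23) → W = -810/23
  (39/4, 29/4) → W = -137/2
  (159/19, 94/19) → W = -1214/19

The optimum lies where -p + 11q = 8 and -5p + 7q = 2.
Solving simultaneously gives p = 17/24, q = 19/24.

p = 17/24, q = 19/24, maximum W = -47/12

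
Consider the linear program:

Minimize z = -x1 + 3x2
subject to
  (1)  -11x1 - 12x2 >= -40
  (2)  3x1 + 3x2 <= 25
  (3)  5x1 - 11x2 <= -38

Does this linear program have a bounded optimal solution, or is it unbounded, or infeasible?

From the feasible point (-16/181, 618/181), moving in the direction (-11, -5) keeps every constraint satisfied while z decreases without bound.

unbounded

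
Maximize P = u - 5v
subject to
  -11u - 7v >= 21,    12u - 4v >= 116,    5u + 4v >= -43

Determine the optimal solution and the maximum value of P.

u = 217/9, v = -368/9, maximum P = 2057/9

Vertices and P = u - 5v:
  (91/16, -191/16) → P = 523/8
  (217/9, -368/9) → P = 2057/9
  (73/17, -274/17) → P = 1443/17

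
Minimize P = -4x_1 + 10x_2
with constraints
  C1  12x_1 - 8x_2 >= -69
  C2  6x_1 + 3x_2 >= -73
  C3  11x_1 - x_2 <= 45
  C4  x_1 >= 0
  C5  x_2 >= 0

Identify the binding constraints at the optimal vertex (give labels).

Feasible corners and P = -4x_1 + 10x_2:
  (429/76, 1299/76) → P = 5637/38
  (0, 69/8) → P = 345/4
  (45/11, 0) → P = -180/11
  (0, 0) → P = 0

The minimum is at (45/11, 0). Substituting into each constraint, equality holds for C3 and C5; the remaining constraints have slack.

C3 and C5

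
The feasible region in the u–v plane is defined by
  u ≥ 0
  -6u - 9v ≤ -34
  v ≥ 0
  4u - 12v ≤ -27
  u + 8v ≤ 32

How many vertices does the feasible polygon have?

4

Intersecting each pair of boundary lines and keeping only the points that satisfy every inequality leaves:
  (0, 34/9)
  (0, 4)
  (55/36, 149/54)
  (42/11, 155/44)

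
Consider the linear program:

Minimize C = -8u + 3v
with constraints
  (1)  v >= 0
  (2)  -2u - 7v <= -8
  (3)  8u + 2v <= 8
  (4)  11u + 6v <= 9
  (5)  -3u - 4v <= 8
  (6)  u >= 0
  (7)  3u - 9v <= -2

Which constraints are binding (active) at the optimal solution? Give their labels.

Extreme points and C = -8u + 3v:
  (3/13, 14/13) → C = 18/13
  (0, 8/7) → C = 24/7
  (0, 3/2) → C = 9/2

The minimum is at (3/13, 14/13). Substituting into each constraint, equality holds for (2) and (4); the remaining constraints have slack.

(2) and (4)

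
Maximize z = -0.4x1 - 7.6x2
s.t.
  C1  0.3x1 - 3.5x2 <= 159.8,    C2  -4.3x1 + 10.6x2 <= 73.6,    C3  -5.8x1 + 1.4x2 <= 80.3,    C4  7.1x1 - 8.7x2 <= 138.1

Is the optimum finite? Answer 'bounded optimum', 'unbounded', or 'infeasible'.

bounded optimum

Corner points and z = -0.4x1 - 7.6x2:
  (-37407/2773, 8159/5546) → z = -80207/13865
  (210418/3785, 111639/3785) → z = -4663118/18925
  (-89195/4052, -137111/4052) → z = 1347152/5065
The feasible region has finitely many vertices and no improving ray; the maximum is 1347152/5065 at (-89195/4052, -137111/4052).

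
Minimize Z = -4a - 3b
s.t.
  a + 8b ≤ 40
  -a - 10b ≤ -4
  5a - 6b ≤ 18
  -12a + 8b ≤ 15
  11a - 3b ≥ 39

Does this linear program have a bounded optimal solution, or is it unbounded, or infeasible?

bounded optimum

Extreme points and Z = -4a - 3b:
  (192/23, 91/23) → Z = -1041/23
  (432/91, 401/91) → Z = -2931/91
  (51/14, 1/28) → Z = -411/28
  (402/113, 5/113) → Z = -1623/113
The feasible region has finitely many vertices and no improving ray; the minimum is -1041/23 at (192/23, 91/23).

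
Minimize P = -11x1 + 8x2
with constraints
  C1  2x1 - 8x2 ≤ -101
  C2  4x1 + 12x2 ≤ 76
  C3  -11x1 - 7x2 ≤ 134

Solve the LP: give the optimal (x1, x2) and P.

x1 = -151/14, x2 = 139/14, minimum P = 2773/14

Vertices and P = -11x1 + 8x2:
  (-151/14, 139/14) → P = 2773/14
  (-593/34, 281/34) → P = 8771/34
  (-535/26, 343/26) → P = 8629/26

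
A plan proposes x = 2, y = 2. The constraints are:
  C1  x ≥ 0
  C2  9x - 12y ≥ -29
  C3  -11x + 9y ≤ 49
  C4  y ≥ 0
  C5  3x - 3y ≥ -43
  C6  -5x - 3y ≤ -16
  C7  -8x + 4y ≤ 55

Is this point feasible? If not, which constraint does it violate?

C1: 2 ≥ 0 ✓
C2: -6 ≥ -29 ✓
C3: -4 ≤ 49 ✓
C4: 2 ≥ 0 ✓
C5: 0 ≥ -43 ✓
C6: -16 ≤ -16 ✓
C7: -8 ≤ 55 ✓

feasible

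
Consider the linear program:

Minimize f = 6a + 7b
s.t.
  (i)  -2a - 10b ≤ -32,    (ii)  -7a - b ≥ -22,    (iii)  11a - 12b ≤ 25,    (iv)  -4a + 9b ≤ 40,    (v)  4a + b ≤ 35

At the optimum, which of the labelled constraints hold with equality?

Corner points and f = 6a + 7b:
  (47/17, 45/17) → f = 597/17
  (-56/29, 104/29) → f = 392/29
  (158/67, 368/67) → f = 3524/67

The minimum is at (-56/29, 104/29). Substituting into each constraint, equality holds for (i) and (iv); the remaining constraints have slack.

(i) and (iv)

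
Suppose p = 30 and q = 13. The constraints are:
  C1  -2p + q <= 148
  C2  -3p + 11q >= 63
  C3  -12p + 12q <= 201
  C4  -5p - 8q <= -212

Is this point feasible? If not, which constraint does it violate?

not feasible — violates C2

Constraint C2: -3p + 11q = 53, which is not ≥ 63. All other constraints are satisfied.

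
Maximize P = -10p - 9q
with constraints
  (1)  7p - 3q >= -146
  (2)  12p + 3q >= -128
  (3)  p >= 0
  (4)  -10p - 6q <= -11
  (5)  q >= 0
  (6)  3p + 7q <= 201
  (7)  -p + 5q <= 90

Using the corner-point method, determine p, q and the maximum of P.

p = 11/10, q = 0, maximum P = -11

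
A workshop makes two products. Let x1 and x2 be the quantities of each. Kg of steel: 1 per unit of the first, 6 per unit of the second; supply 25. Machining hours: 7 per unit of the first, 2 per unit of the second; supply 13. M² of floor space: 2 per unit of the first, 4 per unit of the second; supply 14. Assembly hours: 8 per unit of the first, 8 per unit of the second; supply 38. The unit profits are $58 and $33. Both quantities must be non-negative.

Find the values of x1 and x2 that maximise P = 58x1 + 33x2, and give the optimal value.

Vertices and P = 58x1 + 33x2:
  (0, 0) → P = 0
  (0, 7/2) → P = 231/2
  (13/7, 0) → P = 754/7
  (1, 3) → P = 157

x1 = 1, x2 = 3, maximum P = 157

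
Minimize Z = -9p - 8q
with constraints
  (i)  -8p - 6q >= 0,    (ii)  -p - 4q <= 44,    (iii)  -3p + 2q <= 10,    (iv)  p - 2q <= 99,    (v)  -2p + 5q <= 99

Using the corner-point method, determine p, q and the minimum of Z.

Vertices and Z = -9p - 8q:
  (132/13, -176/13) → Z = 220/13
  (-30/17, 40/17) → Z = -50/17
  (-64/7, -61/7) → Z = 152

p = -30/17, q = 40/17, minimum Z = -50/17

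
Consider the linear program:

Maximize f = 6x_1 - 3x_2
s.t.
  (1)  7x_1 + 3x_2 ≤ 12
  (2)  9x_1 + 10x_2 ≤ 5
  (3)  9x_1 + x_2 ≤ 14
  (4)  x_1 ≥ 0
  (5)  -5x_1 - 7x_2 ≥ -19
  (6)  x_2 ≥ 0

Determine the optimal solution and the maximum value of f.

x_1 = 5/9, x_2 = 0, maximum f = 10/3

Corner points and f = 6x_1 - 3x_2:
  (0, 1/2) → f = -3/2
  (5/9, 0) → f = 10/3
  (0, 0) → f = 0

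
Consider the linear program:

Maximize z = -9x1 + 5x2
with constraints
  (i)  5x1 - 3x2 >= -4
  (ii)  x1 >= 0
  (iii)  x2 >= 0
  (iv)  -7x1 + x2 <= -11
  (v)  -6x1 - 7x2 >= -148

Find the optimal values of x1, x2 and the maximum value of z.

x1 = 37/16, x2 = 83/16, maximum z = 41/8

Extreme points and z = -9x1 + 5x2:
  (37/16, 83/16) → z = 41/8
  (416/53, 764/53) → z = 76/53
  (11/7, 0) → z = -99/7
  (74/3, 0) → z = -222

The binding constraints are 5x1 - 3x2 = -4 and -7x1 + x2 = -11.
Solving simultaneously gives x1 = 37/16, x2 = 83/16.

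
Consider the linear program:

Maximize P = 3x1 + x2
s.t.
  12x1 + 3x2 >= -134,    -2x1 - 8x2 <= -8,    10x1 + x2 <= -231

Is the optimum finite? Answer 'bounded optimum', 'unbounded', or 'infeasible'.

unbounded

From the feasible point (-559/18, 716/9), moving in the direction (-1, 10) keeps every constraint satisfied while P increases without bound.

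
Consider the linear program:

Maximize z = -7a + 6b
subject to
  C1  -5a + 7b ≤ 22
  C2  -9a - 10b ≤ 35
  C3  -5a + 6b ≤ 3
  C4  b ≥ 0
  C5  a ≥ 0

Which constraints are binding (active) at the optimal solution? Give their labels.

C3 and C5

Feasible corners and z = -7a + 6b:
  (111/5, 19) → z = -207/5
  (0, 1/2) → z = 3
  (0, 0) → z = 0
The feasible region is unbounded (it extends along (1, 0), (7, 5)), but z strictly decreases along every unbounded feasible direction, so there is no improving ray and the maximum is attained at a vertex.

The maximum is at (0, 1/2). Substituting into each constraint, equality holds for C3 and C5; the remaining constraints have slack.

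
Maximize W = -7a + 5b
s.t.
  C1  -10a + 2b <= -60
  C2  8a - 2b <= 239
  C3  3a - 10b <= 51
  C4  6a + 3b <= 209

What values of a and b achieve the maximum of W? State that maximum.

Corner points and W = -7a + 5b:
  (249/47, -165/47) → W = -2568/47
  (299/21, 865/21) → W = 744/7
  (1144/37, 309/74) → W = -14471/74
  (1135/36, 119/18) → W = -6755/36

The binding constraints are -10a + 2b = -60 and 6a + 3b = 209.
Solving simultaneously gives a = 299/21, b = 865/21.

a = 299/21, b = 865/21, maximum W = 744/7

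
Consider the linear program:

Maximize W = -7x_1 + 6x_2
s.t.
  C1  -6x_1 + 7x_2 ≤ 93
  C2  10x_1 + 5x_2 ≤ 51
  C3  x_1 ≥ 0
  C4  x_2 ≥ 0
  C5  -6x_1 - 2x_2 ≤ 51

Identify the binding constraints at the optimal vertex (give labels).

C2 and C3

Extreme points and W = -7x_1 + 6x_2:
  (0, 51/5) → W = 306/5
  (51/10, 0) → W = -357/10
  (0, 0) → W = 0

The maximum is at (0, 51/5). Substituting into each constraint, equality holds for C2 and C3; the remaining constraints have slack.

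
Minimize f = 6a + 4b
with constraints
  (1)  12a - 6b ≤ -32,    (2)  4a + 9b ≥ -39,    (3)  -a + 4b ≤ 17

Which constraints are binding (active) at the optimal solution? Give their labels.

Extreme points and f = 6a + 4b:
  (-87/22, -85/33) → f = -1123/33
  (-13/21, 86/21) → f = 38/3
  (-309/25, 29/25) → f = -1738/25

The minimum is at (-309/25, 29/25). Substituting into each constraint, equality holds for (2) and (3); the remaining constraints have slack.

(2) and (3)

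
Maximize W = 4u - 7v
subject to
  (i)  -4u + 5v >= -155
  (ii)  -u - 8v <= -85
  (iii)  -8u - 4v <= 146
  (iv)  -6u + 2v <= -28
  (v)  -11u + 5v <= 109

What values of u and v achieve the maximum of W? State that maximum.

u = 45, v = 5, maximum W = 145

Corner points and W = 4u - 7v:
  (45, 5) → W = 145
  (197/25, 241/25) → W = -899/25
  (179/4, 481/4) → W = -2651/4
The feasible region is unbounded (it extends along (5, 11), (5, 4)), but W strictly decreases along every unbounded feasible direction, so there is no improving ray and the maximum is attained at a vertex.

At the optimal vertex, -4u + 5v = -155 and -u - 8v = -85.
Solving simultaneously gives u = 45, v = 5.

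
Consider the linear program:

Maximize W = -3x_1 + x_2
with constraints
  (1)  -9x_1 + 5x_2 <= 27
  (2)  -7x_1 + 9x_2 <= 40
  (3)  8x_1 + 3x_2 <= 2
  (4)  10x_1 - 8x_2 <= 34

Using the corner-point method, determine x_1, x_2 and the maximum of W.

x_1 = -193/11, x_2 = -288/11, maximum W = 291/11

Vertices and W = -3x_1 + x_2:
  (-71/67, 234/67) → W = 447/67
  (-193/11, -288/11) → W = 291/11
  (59/47, -126/47) → W = -303/47

The binding constraints are -9x_1 + 5x_2 = 27 and 10x_1 - 8x_2 = 34.
Solving simultaneously gives x_1 = -193/11, x_2 = -288/11.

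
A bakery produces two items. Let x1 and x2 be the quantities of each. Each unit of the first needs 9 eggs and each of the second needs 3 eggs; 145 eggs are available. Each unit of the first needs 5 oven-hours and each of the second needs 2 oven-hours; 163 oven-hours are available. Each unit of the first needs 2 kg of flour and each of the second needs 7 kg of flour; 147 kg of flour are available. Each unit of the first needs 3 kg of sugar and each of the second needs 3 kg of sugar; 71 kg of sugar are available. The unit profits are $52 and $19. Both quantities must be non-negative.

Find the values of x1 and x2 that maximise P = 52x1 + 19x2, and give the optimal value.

x1 = 37/3, x2 = 34/3, maximum P = 2570/3

Vertices and P = 52x1 + 19x2:
  (0, 0) → P = 0
  (0, 21) → P = 399
  (145/9, 0) → P = 7540/9
  (37/3, 34/3) → P = 2570/3
  (56/15, 299/15) → P = 8593/15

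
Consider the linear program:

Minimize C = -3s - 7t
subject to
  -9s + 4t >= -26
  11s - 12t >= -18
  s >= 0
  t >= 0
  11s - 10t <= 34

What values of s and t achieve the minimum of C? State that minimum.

Corner points and C = -3s - 7t:
  (6, 7) → C = -67
  (26/9, 0) → C = -26/3
  (0, 3/2) → C = -21/2
  (0, 0) → C = 0

At the optimal vertex, -9s + 4t = -26 and 11s - 12t = -18.
Solving simultaneously gives s = 6, t = 7.

s = 6, t = 7, minimum C = -67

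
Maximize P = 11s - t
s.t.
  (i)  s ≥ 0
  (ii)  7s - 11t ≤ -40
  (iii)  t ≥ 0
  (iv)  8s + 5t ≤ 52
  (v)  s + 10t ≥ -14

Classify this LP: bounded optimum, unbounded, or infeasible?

bounded optimum

Vertices and P = 11s - t:
  (0, 40/11) → P = -40/11
  (0, 52/5) → P = -52/5
  (124/41, 228/41) → P = 1136/41
The feasible region has finitely many vertices and no improving ray; the maximum is 1136/41 at (124/41, 228/41).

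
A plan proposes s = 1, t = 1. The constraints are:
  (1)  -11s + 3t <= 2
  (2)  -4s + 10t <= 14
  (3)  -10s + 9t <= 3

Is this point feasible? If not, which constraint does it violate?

(1): -8 ≤ 2 ✓
(2): 6 ≤ 14 ✓
(3): -1 ≤ 3 ✓

feasible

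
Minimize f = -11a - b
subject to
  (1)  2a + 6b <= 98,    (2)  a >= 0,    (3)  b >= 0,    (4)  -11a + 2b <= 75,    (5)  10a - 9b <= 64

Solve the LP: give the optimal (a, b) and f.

Extreme points and f = -11a - b:
  (0, 49/3) → f = -49/3
  (211/13, 142/13) → f = -2463/13
  (0, 0) → f = 0
  (32/5, 0) → f = -352/5

a = 211/13, b = 142/13, minimum f = -2463/13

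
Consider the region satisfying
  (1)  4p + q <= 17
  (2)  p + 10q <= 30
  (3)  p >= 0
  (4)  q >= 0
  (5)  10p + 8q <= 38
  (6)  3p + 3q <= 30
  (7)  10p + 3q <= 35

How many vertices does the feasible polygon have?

5

The feasible vertices (each the meet of two boundaries and inside every other half-plane) are:
  (0, 3)
  (35/23, 131/46)
  (0, 0)
  (7/2, 0)
  (83/25, 3/5)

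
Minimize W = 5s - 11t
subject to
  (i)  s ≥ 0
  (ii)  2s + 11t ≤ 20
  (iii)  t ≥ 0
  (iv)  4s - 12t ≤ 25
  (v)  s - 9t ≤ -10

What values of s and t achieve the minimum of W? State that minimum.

s = 0, t = 20/11, minimum W = -20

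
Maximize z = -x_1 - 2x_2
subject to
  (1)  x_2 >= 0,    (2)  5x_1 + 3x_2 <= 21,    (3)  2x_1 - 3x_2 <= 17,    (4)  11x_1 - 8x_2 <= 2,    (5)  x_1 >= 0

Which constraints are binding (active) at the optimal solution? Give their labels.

(1) and (5)

Corner points and z = -x_1 - 2x_2:
  (2/11, 0) → z = -2/11
  (0, 0) → z = 0
  (174/73, 221/73) → z = -616/73
  (0, 7) → z = -14

The maximum is at (0, 0). Substituting into each constraint, equality holds for (1) and (5); the remaining constraints have slack.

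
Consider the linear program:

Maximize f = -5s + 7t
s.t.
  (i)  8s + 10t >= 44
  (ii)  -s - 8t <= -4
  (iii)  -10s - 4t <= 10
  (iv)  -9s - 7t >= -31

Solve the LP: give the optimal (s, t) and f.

s = -97/17, t = 200/17, maximum f = 1885/17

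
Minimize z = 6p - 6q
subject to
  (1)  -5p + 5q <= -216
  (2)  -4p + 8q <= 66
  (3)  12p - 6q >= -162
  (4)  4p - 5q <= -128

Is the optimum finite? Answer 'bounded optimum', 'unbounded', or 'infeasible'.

infeasible

The boundaries -5p + 5q = -216 and -4p + 8q = 66 meet at (1029/10, 597/10), but that point violates 4p - 5q ≤ -128. Every candidate vertex is excluded by some other constraint, so the feasible region is empty.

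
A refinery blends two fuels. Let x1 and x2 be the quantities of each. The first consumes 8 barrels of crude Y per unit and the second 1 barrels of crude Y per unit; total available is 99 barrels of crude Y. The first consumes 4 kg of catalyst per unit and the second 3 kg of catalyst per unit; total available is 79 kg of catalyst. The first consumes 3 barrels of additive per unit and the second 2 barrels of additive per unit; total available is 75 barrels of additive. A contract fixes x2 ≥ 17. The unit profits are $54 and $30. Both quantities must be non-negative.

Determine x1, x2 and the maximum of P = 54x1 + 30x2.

x1 = 7, x2 = 17, maximum P = 888

Vertices and P = 54x1 + 30x2:
  (0, 79/3) → P = 790
  (0, 17) → P = 510
  (7, 17) → P = 888

The binding constraints are 4x1 + 3x2 = 79 and x2 = 17.
Solving simultaneously gives x1 = 7, x2 = 17.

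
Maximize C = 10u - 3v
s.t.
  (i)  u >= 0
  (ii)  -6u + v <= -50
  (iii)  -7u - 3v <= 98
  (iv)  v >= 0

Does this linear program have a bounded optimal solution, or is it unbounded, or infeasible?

unbounded

From the feasible point (25/3, 0), moving in the direction (1, 0) keeps every constraint satisfied while C increases without bound.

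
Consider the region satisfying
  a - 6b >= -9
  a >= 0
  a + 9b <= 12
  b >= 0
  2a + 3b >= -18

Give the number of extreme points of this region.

The feasible vertices (each the meet of two boundaries and inside every other half-plane) are:
  (0, 4/3)
  (0, 0)
  (12, 0)

3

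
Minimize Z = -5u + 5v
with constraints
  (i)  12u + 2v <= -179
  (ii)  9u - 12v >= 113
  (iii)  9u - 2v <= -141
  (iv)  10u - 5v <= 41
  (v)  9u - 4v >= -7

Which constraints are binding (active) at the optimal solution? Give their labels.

(iv) and (v)

Vertices and Z = -5u + 5v:
  (-787/25, -1779/25) → Z = -992/5
  (-275/9, -67) → Z = -1640/9
  (-199/5, -439/5) → Z = -240

The minimum is at (-199/5, -439/5). Substituting into each constraint, equality holds for (iv) and (v); the remaining constraints have slack.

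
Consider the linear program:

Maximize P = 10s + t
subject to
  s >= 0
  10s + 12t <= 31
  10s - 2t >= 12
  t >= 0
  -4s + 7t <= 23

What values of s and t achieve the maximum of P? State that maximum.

s = 31/10, t = 0, maximum P = 31

Feasible corners and P = 10s + t:
  (103/70, 19/14) → P = 225/14
  (31/10, 0) → P = 31
  (6/5, 0) → P = 12

The optimum lies where 10s + 12t = 31 and t = 0.
Solving simultaneously gives s = 31/10, t = 0.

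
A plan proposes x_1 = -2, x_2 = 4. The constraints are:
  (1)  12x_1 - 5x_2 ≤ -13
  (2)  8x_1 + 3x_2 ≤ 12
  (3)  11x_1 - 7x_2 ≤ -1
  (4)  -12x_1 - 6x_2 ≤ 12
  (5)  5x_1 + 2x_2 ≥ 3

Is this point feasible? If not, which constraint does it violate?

Constraint (5): 5x_1 + 2x_2 = -2, which is not ≥ 3. All other constraints are satisfied.

not feasible — violates (5)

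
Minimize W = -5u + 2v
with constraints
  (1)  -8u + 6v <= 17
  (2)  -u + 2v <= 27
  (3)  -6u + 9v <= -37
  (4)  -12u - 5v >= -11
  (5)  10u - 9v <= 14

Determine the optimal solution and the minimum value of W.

u = -23/4, v = -143/18, minimum W = 463/36

Vertices and W = -5u + 2v:
  (-125/12, -199/18) → W = 1079/36
  (-79/4, -47/2) → W = 207/4
  (-23/4, -143/18) → W = 463/36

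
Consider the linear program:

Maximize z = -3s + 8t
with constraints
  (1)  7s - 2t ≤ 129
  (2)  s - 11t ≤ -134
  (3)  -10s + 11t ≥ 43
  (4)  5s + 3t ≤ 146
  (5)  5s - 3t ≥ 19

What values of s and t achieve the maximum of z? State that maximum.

s = 33/2, t = 127/6, maximum z = 719/6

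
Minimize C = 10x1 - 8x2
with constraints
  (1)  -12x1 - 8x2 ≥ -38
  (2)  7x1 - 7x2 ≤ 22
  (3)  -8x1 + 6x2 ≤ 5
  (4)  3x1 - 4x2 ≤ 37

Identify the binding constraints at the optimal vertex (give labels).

(1) and (3)

Vertices and C = 10x1 - 8x2:
  (221/70, 1/70) → C = 1101/35
  (47/34, 91/34) → C = -129/17
  (-167/14, -211/14) → C = 9/7

The minimum is at (47/34, 91/34). Substituting into each constraint, equality holds for (1) and (3); the remaining constraints have slack.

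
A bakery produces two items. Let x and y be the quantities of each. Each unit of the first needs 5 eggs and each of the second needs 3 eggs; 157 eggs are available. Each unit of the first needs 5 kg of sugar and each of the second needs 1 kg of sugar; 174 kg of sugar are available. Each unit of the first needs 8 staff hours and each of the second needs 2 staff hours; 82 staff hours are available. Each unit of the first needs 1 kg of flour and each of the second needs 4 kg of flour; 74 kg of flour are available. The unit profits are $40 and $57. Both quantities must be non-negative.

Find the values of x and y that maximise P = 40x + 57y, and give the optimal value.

At the optimal vertex, 8x + 2y = 82 and x + 4y = 74.
Solving simultaneously gives x = 6, y = 17.

x = 6, y = 17, maximum P = 1209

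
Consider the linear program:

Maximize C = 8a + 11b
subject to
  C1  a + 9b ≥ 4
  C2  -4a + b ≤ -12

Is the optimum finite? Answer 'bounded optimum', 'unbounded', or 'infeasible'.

From the feasible point (112/37, 4/37), moving in the direction (1, 4) keeps every constraint satisfied while C increases without bound.

unbounded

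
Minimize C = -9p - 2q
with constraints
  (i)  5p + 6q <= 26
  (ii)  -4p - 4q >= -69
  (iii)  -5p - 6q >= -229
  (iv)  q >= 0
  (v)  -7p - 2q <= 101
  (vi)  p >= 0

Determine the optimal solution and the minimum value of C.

Extreme points and C = -9p - 2q:
  (26/5, 0) → C = -234/5
  (0, 13/3) → C = -26/3
  (0, 0) → C = 0

p = 26/5, q = 0, minimum C = -234/5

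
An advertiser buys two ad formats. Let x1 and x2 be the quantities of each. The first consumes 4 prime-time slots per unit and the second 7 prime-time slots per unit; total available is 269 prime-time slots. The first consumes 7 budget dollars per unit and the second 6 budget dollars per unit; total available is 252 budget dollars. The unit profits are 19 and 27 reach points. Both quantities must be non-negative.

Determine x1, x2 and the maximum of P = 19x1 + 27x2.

Feasible corners and P = 19x1 + 27x2:
  (0, 0) → P = 0
  (0, 269/7) → P = 7263/7
  (36, 0) → P = 684
  (6, 35) → P = 1059

x1 = 6, x2 = 35, maximum P = 1059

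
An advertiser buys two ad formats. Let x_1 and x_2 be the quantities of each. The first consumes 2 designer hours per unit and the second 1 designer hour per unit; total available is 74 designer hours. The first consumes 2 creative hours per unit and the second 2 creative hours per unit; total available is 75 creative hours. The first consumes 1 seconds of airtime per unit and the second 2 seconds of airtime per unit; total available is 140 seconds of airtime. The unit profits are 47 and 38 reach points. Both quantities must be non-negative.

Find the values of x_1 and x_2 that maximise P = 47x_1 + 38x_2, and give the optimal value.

The optimum lies where 2x_1 + x_2 = 74 and 2x_1 + 2x_2 = 75.
Solving simultaneously gives x_1 = 73/2, x_2 = 1.

x_1 = 73/2, x_2 = 1, maximum P = 3507/2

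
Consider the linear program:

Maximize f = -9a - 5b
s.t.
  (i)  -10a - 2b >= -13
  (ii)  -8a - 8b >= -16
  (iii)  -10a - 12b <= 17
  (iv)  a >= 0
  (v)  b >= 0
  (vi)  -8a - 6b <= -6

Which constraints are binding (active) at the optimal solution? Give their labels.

Extreme points and f = -9a - 5b:
  (9/8, 7/8) → f = -29/2
  (13/10, 0) → f = -117/10
  (0, 2) → f = -10
  (0, 1) → f = -5
  (3/4, 0) → f = -27/4

The maximum is at (0, 1). Substituting into each constraint, equality holds for (iv) and (vi); the remaining constraints have slack.

(iv) and (vi)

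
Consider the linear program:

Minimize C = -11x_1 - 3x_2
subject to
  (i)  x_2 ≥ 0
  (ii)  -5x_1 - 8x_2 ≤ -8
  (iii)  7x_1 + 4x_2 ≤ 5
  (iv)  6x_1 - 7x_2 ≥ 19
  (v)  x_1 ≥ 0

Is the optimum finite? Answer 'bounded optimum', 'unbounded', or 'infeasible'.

infeasible

The boundaries x_2 = 0 and 6x_1 - 7x_2 = 19 meet at (19/6, 0), but that point violates 7x_1 + 4x_2 ≤ 5. Every candidate vertex is excluded by some other constraint, so the feasible region is empty.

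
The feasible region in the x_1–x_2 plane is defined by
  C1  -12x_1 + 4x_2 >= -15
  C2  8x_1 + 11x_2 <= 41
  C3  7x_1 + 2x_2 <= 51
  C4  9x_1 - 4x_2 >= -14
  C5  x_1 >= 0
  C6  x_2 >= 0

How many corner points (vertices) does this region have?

Pairwise boundary intersections that survive every other constraint:
  (329/164, 93/41)
  (5/4, 0)
  (10/131, 481/131)
  (0, 7/2)
  (0, 0)

5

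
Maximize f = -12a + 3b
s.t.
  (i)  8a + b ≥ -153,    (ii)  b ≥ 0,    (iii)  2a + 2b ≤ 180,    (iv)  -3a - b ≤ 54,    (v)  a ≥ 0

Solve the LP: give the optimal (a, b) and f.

Feasible corners and f = -12a + 3b:
  (90, 0) → f = -1080
  (0, 0) → f = 0
  (0, 90) → f = 270

The optimum lies where 2a + 2b = 180 and a = 0.
Solving simultaneously gives a = 0, b = 90.

a = 0, b = 90, maximum f = 270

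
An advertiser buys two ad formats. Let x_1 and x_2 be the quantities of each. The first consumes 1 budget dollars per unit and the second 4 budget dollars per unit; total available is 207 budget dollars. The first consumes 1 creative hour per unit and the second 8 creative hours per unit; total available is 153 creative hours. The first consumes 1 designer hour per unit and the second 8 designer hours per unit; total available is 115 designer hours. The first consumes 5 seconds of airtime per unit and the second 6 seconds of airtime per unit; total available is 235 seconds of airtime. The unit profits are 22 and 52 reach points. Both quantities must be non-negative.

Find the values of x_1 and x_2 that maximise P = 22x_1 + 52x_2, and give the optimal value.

Extreme points and P = 22x_1 + 52x_2:
  (0, 0) → P = 0
  (0, 115/8) → P = 1495/2
  (47, 0) → P = 1034
  (35, 10) → P = 1290

The optimum lies where x_1 + 8x_2 = 115 and 5x_1 + 6x_2 = 235.
Solving simultaneously gives x_1 = 35, x_2 = 10.

x_1 = 35, x_2 = 10, maximum P = 1290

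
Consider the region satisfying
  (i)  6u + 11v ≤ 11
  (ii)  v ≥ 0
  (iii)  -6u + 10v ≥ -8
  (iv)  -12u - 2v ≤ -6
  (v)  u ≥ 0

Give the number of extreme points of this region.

Of the 10 pairwise boundary intersections, those satisfying every inequality are:
  (11/7, 1/7)
  (11/30, 4/5)
  (4/3, 0)
  (1/2, 0)

4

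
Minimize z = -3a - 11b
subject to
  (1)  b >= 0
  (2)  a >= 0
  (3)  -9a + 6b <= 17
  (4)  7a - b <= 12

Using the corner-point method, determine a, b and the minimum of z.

a = 89/33, b = 227/33, minimum z = -2764/33

Vertices and z = -3a - 11b:
  (0, 0) → z = 0
  (12/7, 0) → z = -36/7
  (0, 17/6) → z = -187/6
  (89/33, 227/33) → z = -2764/33

The binding constraints are -9a + 6b = 17 and 7a - b = 12.
Solving simultaneously gives a = 89/33, b = 227/33.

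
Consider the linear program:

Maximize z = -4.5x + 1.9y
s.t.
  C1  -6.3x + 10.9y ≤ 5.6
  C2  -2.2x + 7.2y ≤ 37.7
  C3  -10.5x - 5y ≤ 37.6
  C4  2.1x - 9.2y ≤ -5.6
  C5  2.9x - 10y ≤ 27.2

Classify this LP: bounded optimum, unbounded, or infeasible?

bounded optimum

Vertices and z = -4.5x + 1.9y:
  (37061/2138, 22519/2138) → z = -309971/5345
  (136/501, 112/167) → z = 44/835
  (3828/71, 917/71) → z = -154837/710
The feasible region has finitely many vertices and no improving ray; the maximum is 44/835 at (136/501, 112/167).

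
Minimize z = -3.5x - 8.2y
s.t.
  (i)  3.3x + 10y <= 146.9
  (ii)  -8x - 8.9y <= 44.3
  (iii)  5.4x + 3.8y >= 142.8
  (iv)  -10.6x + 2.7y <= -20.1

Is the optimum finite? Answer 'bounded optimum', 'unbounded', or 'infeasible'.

From the feasible point (43489/2073, 5367/691), moving in the direction (10, -3.3) keeps every constraint satisfied while z decreases without bound.

unbounded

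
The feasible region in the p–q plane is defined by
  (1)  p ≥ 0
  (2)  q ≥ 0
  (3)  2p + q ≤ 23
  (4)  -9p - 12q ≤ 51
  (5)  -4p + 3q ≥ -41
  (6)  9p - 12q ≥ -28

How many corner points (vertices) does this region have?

5

Of the 15 pairwise boundary intersections, those satisfying every inequality are:
  (0, 0)
  (0, 7/3)
  (41/4, 0)
  (11, 1)
  (248/33, 263/33)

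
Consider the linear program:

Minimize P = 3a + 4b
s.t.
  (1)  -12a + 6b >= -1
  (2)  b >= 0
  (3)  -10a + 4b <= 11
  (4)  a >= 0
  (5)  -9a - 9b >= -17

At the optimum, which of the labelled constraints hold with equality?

Corner points and P = 3a + 4b:
  (1/12, 0) → P = 1/4
  (37/54, 65/54) → P = 371/54
  (0, 0) → P = 0
  (0, 17/9) → P = 68/9

The minimum is at (0, 0). Substituting into each constraint, equality holds for (2) and (4); the remaining constraints have slack.

(2) and (4)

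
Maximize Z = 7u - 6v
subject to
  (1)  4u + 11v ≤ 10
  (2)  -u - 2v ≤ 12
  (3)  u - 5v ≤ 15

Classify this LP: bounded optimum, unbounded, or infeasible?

Corner points and Z = 7u - 6v:
  (-152/3, 58/3) → Z = -1412/3
  (215/31, -50/31) → Z = 1805/31
  (-30/7, -27/7) → Z = -48/7
The feasible region has finitely many vertices and no improving ray; the maximum is 1805/31 at (215/31, -50/31).

bounded optimum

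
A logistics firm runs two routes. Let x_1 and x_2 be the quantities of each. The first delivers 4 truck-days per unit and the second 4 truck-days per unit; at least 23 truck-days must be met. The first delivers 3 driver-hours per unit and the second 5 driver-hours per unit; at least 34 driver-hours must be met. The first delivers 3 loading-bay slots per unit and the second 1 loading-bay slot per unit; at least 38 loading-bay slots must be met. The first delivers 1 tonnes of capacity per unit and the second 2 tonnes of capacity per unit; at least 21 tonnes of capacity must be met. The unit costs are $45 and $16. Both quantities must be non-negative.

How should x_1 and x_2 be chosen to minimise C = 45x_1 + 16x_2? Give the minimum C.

Vertices and C = 45x_1 + 16x_2:
  (0, 38) → C = 608
  (21, 0) → C = 945
  (11, 5) → C = 575
The feasible region is unbounded (it extends along (0, 1), (1, 0)), but C strictly increases along every unbounded feasible direction, so there is no improving ray and the minimum is attained at a vertex.

x_1 = 11, x_2 = 5, minimum C = 575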